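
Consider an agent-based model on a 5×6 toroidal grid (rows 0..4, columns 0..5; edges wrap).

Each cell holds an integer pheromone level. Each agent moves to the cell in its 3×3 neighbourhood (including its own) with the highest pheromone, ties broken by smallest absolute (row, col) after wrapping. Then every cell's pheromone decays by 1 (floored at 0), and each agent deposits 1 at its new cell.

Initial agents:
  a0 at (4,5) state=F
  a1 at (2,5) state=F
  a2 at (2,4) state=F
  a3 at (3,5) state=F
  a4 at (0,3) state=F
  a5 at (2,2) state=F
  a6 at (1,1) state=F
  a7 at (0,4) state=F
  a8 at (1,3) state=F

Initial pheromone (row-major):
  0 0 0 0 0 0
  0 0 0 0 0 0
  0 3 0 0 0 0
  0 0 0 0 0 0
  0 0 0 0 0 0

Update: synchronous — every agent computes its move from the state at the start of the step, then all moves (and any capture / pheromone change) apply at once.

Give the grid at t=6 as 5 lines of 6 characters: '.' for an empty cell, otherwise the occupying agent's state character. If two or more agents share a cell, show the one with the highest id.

t=1: a0@(0,0) a1@(1,0) a2@(1,3) a3@(2,0) a4@(0,2) a5@(2,1) a6@(2,1) a7@(0,3) a8@(0,2) | pheromone: 1 0 2 1 0 0 / 1 0 0 1 0 0 / 1 4 0 0 0 0 / 0 0 0 0 0 0 / 0 0 0 0 0 0
t=2: a0@(0,0) a1@(2,1) a2@(0,2) a3@(2,1) a4@(0,2) a5@(2,1) a6@(2,1) a7@(0,2) a8@(0,2) | pheromone: 1 0 5 0 0 0 / 0 0 0 0 0 0 / 0 7 0 0 0 0 / 0 0 0 0 0 0 / 0 0 0 0 0 0
t=3: a0@(0,0) a1@(2,1) a2@(0,2) a3@(2,1) a4@(0,2) a5@(2,1) a6@(2,1) a7@(0,2) a8@(0,2) | pheromone: 1 0 8 0 0 0 / 0 0 0 0 0 0 / 0 10 0 0 0 0 / 0 0 0 0 0 0 / 0 0 0 0 0 0
t=4: a0@(0,0) a1@(2,1) a2@(0,2) a3@(2,1) a4@(0,2) a5@(2,1) a6@(2,1) a7@(0,2) a8@(0,2) | pheromone: 1 0 11 0 0 0 / 0 0 0 0 0 0 / 0 13 0 0 0 0 / 0 0 0 0 0 0 / 0 0 0 0 0 0
t=5: a0@(0,0) a1@(2,1) a2@(0,2) a3@(2,1) a4@(0,2) a5@(2,1) a6@(2,1) a7@(0,2) a8@(0,2) | pheromone: 1 0 14 0 0 0 / 0 0 0 0 0 0 / 0 16 0 0 0 0 / 0 0 0 0 0 0 / 0 0 0 0 0 0
t=6: a0@(0,0) a1@(2,1) a2@(0,2) a3@(2,1) a4@(0,2) a5@(2,1) a6@(2,1) a7@(0,2) a8@(0,2) | pheromone: 1 0 17 0 0 0 / 0 0 0 0 0 0 / 0 19 0 0 0 0 / 0 0 0 0 0 0 / 0 0 0 0 0 0

F.F...
......
.F....
......
......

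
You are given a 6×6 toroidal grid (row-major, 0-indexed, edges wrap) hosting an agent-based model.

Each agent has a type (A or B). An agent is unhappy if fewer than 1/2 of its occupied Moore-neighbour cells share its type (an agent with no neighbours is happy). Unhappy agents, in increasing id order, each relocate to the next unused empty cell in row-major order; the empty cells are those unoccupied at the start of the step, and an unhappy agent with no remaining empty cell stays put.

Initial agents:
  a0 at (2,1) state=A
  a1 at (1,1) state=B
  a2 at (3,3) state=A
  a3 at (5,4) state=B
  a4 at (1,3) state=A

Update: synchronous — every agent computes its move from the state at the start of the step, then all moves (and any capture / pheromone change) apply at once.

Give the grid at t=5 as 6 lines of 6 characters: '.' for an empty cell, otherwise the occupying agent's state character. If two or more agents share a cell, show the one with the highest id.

B.A...
...A..
......
...A..
......
....B.

t=1: a0@(0,0):A a1@(0,1):B a2@(3,3):A a3@(5,4):B a4@(1,3):A
t=2: a0@(0,2):A a1@(0,3):B a2@(3,3):A a3@(5,4):B a4@(1,3):A
t=3: a0@(0,2):A a1@(0,0):B a2@(3,3):A a3@(5,4):B a4@(1,3):A
t=4: (unchanged — steady state)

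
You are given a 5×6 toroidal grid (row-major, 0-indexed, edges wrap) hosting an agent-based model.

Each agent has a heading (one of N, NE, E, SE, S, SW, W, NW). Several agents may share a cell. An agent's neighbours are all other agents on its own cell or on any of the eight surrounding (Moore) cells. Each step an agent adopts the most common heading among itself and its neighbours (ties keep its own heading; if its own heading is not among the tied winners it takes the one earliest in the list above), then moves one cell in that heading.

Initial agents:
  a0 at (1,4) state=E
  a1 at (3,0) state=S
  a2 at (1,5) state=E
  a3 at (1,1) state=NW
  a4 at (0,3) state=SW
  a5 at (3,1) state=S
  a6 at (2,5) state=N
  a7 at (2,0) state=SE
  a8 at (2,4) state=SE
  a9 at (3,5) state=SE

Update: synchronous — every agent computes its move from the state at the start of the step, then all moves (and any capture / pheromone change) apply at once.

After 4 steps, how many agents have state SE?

t=1: a0@(1,5):E a1@(4,0):S a2@(1,0):E a3@(0,0):NW a4@(1,2):SW a5@(4,1):S a6@(3,0):SE a7@(3,1):SE a8@(3,5):SE a9@(4,0):SE
t=2: a0@(1,0):E a1@(0,1):SE a2@(1,1):E a3@(0,1):E a4@(2,1):SW a5@(0,2):SE a6@(4,1):SE a7@(4,2):SE a8@(4,0):SE a9@(0,1):SE
t=3: a0@(1,1):E a1@(1,2):SE a2@(1,2):E a3@(1,2):SE a4@(2,2):E a5@(1,3):SE a6@(0,2):SE a7@(0,3):SE a8@(0,1):SE a9@(1,2):SE
t=4: a0@(2,2):SE a1@(2,3):SE a2@(2,3):SE a3@(2,3):SE a4@(3,3):SE a5@(2,4):SE a6@(1,3):SE a7@(1,4):SE a8@(1,2):SE a9@(2,3):SE

10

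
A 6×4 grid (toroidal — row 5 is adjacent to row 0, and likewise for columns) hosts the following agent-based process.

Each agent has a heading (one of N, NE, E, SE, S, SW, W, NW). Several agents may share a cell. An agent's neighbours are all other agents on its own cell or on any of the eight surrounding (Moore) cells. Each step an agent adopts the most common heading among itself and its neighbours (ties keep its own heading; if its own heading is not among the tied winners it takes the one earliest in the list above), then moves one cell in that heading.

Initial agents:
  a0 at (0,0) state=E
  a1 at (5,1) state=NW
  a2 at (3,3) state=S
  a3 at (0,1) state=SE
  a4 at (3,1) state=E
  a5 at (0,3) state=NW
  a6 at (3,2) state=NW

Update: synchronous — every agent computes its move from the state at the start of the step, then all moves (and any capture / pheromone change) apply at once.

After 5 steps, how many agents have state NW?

7

t=1: a0@(5,3):NW a1@(4,0):NW a2@(4,3):S a3@(1,2):SE a4@(3,2):E a5@(5,2):NW a6@(2,1):NW
t=2: a0@(4,2):NW a1@(3,3):NW a2@(3,2):NW a3@(2,3):SE a4@(3,3):E a5@(4,1):NW a6@(1,0):NW
t=3: a0@(3,1):NW a1@(2,2):NW a2@(2,1):NW a3@(1,2):NW a4@(2,2):NW a5@(3,0):NW a6@(0,3):NW
t=4: a0@(2,0):NW a1@(1,1):NW a2@(1,0):NW a3@(0,1):NW a4@(1,1):NW a5@(2,3):NW a6@(5,2):NW
t=5: a0@(1,3):NW a1@(0,0):NW a2@(0,3):NW a3@(5,0):NW a4@(0,0):NW a5@(1,2):NW a6@(4,1):NW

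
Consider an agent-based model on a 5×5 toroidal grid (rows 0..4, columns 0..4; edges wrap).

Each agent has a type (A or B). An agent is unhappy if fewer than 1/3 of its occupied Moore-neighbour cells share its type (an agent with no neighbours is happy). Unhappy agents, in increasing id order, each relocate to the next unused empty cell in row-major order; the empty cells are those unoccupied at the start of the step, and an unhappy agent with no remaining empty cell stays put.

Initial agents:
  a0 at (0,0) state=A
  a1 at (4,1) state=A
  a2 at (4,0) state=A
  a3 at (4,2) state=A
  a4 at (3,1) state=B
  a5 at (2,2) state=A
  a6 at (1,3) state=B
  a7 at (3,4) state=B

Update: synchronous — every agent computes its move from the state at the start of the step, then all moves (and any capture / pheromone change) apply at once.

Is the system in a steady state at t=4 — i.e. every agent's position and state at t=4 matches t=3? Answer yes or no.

yes

t=1: a0@(0,0):A a1@(4,1):A a2@(4,0):A a3@(4,2):A a4@(0,1):B a5@(0,2):A a6@(0,3):B a7@(0,4):B
t=2: a0@(0,0):A a1@(4,1):A a2@(4,0):A a3@(4,2):A a4@(1,0):B a5@(0,2):A a6@(0,3):B a7@(0,4):B
t=3: (unchanged — steady state)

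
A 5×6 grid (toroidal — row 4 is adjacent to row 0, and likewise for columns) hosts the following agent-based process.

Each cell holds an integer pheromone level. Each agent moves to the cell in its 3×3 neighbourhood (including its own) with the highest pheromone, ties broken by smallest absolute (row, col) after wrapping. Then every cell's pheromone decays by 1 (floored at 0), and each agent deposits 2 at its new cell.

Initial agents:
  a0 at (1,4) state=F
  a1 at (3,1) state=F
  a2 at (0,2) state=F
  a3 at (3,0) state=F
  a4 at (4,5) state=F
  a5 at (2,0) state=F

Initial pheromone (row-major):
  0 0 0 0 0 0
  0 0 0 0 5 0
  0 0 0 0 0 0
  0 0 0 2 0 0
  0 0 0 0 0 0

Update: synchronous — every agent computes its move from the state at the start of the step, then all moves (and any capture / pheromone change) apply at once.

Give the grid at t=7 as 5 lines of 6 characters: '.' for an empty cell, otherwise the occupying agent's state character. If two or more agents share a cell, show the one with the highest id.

F.....
....F.
F.....
......
......

t=1: a0@(1,4) a1@(2,0) a2@(0,1) a3@(2,0) a4@(0,0) a5@(1,0) | pheromone: 2 2 0 0 0 0 / 2 0 0 0 6 0 / 4 0 0 0 0 0 / 0 0 0 1 0 0 / 0 0 0 0 0 0
t=2: a0@(1,4) a1@(2,0) a2@(0,0) a3@(2,0) a4@(0,0) a5@(2,0) | pheromone: 5 1 0 0 0 0 / 1 0 0 0 7 0 / 9 0 0 0 0 0 / 0 0 0 0 0 0 / 0 0 0 0 0 0
t=3: a0@(1,4) a1@(2,0) a2@(0,0) a3@(2,0) a4@(0,0) a5@(2,0) | pheromone: 8 0 0 0 0 0 / 0 0 0 0 8 0 / 14 0 0 0 0 0 / 0 0 0 0 0 0 / 0 0 0 0 0 0
t=4: a0@(1,4) a1@(2,0) a2@(0,0) a3@(2,0) a4@(0,0) a5@(2,0) | pheromone: 11 0 0 0 0 0 / 0 0 0 0 9 0 / 19 0 0 0 0 0 / 0 0 0 0 0 0 / 0 0 0 0 0 0
t=5: a0@(1,4) a1@(2,0) a2@(0,0) a3@(2,0) a4@(0,0) a5@(2,0) | pheromone: 14 0 0 0 0 0 / 0 0 0 0 10 0 / 24 0 0 0 0 0 / 0 0 0 0 0 0 / 0 0 0 0 0 0
t=6: a0@(1,4) a1@(2,0) a2@(0,0) a3@(2,0) a4@(0,0) a5@(2,0) | pheromone: 17 0 0 0 0 0 / 0 0 0 0 11 0 / 29 0 0 0 0 0 / 0 0 0 0 0 0 / 0 0 0 0 0 0
t=7: a0@(1,4) a1@(2,0) a2@(0,0) a3@(2,0) a4@(0,0) a5@(2,0) | pheromone: 20 0 0 0 0 0 / 0 0 0 0 12 0 / 34 0 0 0 0 0 / 0 0 0 0 0 0 / 0 0 0 0 0 0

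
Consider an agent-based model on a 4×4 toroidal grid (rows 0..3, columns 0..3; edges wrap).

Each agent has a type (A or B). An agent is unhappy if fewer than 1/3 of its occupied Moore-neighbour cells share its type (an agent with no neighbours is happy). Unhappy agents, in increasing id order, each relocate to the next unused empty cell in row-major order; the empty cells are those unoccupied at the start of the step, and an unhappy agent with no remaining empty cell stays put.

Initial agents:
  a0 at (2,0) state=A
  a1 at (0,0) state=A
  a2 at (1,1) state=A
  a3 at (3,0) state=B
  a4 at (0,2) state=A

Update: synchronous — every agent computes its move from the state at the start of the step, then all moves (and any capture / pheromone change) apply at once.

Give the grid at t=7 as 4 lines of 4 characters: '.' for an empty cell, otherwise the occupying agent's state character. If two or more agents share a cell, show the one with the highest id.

t=1: a0@(2,0):A a1@(0,0):A a2@(1,1):A a3@(0,1):B a4@(0,2):A
t=2: a0@(2,0):A a1@(0,0):A a2@(1,1):A a3@(0,3):B a4@(0,2):A
t=3: a0@(2,0):A a1@(0,0):A a2@(1,1):A a3@(0,1):B a4@(0,2):A
t=4: a0@(2,0):A a1@(0,0):A a2@(1,1):A a3@(0,3):B a4@(0,2):A
t=5: a0@(2,0):A a1@(0,0):A a2@(1,1):A a3@(0,1):B a4@(0,2):A
t=6: a0@(2,0):A a1@(0,0):A a2@(1,1):A a3@(0,3):B a4@(0,2):A
t=7: a0@(2,0):A a1@(0,0):A a2@(1,1):A a3@(0,1):B a4@(0,2):A

ABA.
.A..
A...
....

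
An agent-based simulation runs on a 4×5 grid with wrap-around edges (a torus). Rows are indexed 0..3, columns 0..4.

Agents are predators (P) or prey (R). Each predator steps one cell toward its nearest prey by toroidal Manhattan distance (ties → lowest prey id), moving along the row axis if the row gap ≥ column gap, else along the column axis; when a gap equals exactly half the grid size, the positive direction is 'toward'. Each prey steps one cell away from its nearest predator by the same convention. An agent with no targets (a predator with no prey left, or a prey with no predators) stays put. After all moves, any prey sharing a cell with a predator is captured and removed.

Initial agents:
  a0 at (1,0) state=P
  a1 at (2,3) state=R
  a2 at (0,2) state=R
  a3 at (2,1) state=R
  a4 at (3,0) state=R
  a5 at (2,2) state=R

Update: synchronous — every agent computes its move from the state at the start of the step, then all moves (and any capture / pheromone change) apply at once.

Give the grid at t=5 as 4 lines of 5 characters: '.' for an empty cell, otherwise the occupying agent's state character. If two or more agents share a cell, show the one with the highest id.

.....
.....
RR..P
.R...

t=1: a0@(2,0):P a1@(2,2):R a2@(0,3):R a3@(3,1):R a5@(2,3):R
t=2: a0@(2,1):P a1@(2,3):R a2@(3,3):R a3@(0,1):R a5@(2,2):R
t=3: a0@(2,2):P a1@(2,4):R a2@(3,4):R a3@(3,1):R a5@(2,3):R
t=4: a0@(2,3):P a1@(2,0):R a2@(3,0):R a3@(0,1):R a5@(2,4):R
t=5: a0@(2,4):P a1@(2,1):R a2@(3,1):R a3@(3,1):R a5@(2,0):R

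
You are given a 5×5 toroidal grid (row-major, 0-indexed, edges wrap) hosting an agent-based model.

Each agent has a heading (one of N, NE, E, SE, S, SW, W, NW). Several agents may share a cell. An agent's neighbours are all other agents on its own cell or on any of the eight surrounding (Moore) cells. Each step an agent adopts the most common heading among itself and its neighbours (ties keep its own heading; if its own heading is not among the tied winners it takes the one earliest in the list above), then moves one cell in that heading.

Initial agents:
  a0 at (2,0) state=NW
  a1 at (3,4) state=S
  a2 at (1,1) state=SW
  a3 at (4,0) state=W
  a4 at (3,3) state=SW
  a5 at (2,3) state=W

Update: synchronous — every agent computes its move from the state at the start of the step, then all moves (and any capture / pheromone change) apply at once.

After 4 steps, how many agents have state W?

t=1: a0@(1,4):NW a1@(3,3):W a2@(2,0):SW a3@(4,4):W a4@(4,2):SW a5@(2,2):W
t=2: a0@(0,3):NW a1@(3,2):W a2@(3,4):SW a3@(4,3):W a4@(0,1):SW a5@(2,1):W
t=3: a0@(4,2):NW a1@(3,1):W a2@(4,3):SW a3@(4,2):W a4@(1,0):SW a5@(2,0):W
t=4: a0@(4,1):W a1@(3,0):W a2@(0,2):SW a3@(4,1):W a4@(2,4):SW a5@(2,4):W

4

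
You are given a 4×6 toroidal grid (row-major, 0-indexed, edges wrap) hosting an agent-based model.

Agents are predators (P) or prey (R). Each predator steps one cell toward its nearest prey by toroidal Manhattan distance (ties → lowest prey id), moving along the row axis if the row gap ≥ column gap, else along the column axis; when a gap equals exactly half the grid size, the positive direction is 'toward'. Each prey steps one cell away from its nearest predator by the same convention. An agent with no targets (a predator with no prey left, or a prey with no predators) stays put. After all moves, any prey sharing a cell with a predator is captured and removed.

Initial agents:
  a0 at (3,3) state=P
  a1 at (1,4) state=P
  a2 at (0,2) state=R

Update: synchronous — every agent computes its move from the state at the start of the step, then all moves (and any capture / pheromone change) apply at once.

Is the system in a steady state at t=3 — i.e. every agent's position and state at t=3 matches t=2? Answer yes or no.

t=1: a0@(0,3):P a1@(1,3):P a2@(1,2):R
t=2: a0@(1,3):P a1@(1,2):P a2@(1,1):R
t=3: a0@(1,2):P a1@(1,1):P a2@(1,0):R

no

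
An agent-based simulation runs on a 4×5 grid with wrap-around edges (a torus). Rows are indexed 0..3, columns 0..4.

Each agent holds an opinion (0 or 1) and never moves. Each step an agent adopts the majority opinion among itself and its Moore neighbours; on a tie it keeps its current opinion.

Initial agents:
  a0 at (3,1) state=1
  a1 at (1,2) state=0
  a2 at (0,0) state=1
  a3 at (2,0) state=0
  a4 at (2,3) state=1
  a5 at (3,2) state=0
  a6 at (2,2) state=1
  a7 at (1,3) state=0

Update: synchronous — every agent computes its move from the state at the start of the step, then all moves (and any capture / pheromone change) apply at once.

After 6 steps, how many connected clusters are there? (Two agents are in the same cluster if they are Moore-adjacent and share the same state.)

3

t=1: a0@(3,1):1 a1@(1,2):0 a2@(0,0):1 a3@(2,0):0 a4@(2,3):0 a5@(3,2):1 a6@(2,2):1 a7@(1,3):0
t=2: (unchanged — steady state)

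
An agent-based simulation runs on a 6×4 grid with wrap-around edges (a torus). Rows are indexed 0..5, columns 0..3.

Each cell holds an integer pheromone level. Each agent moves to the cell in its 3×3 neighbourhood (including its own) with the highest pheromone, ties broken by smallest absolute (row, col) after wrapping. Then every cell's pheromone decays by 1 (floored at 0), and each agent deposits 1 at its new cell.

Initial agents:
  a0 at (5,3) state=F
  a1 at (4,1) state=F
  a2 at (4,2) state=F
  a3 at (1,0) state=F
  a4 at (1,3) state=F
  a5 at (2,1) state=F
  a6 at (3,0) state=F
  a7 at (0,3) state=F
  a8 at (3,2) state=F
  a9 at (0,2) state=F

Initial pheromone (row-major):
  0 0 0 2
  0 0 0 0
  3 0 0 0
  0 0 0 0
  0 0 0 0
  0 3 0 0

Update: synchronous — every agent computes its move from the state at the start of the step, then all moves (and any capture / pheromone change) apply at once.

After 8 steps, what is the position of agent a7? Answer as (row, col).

(0, 3)

t=1: a0@(0,3) a1@(5,1) a2@(5,1) a3@(2,0) a4@(2,0) a5@(2,0) a6@(2,0) a7@(0,3) a8@(2,1) a9@(5,1) | pheromone: 0 0 0 3 / 0 0 0 0 / 6 1 0 0 / 0 0 0 0 / 0 0 0 0 / 0 5 0 0
t=2: a0@(0,3) a1@(5,1) a2@(5,1) a3@(2,0) a4@(2,0) a5@(2,0) a6@(2,0) a7@(0,3) a8@(2,0) a9@(5,1) | pheromone: 0 0 0 4 / 0 0 0 0 / 10 0 0 0 / 0 0 0 0 / 0 0 0 0 / 0 7 0 0
t=3: a0@(0,3) a1@(5,1) a2@(5,1) a3@(2,0) a4@(2,0) a5@(2,0) a6@(2,0) a7@(0,3) a8@(2,0) a9@(5,1) | pheromone: 0 0 0 5 / 0 0 0 0 / 14 0 0 0 / 0 0 0 0 / 0 0 0 0 / 0 9 0 0
t=4: a0@(0,3) a1@(5,1) a2@(5,1) a3@(2,0) a4@(2,0) a5@(2,0) a6@(2,0) a7@(0,3) a8@(2,0) a9@(5,1) | pheromone: 0 0 0 6 / 0 0 0 0 / 18 0 0 0 / 0 0 0 0 / 0 0 0 0 / 0 11 0 0
t=5: a0@(0,3) a1@(5,1) a2@(5,1) a3@(2,0) a4@(2,0) a5@(2,0) a6@(2,0) a7@(0,3) a8@(2,0) a9@(5,1) | pheromone: 0 0 0 7 / 0 0 0 0 / 22 0 0 0 / 0 0 0 0 / 0 0 0 0 / 0 13 0 0
t=6: a0@(0,3) a1@(5,1) a2@(5,1) a3@(2,0) a4@(2,0) a5@(2,0) a6@(2,0) a7@(0,3) a8@(2,0) a9@(5,1) | pheromone: 0 0 0 8 / 0 0 0 0 / 26 0 0 0 / 0 0 0 0 / 0 0 0 0 / 0 15 0 0
t=7: a0@(0,3) a1@(5,1) a2@(5,1) a3@(2,0) a4@(2,0) a5@(2,0) a6@(2,0) a7@(0,3) a8@(2,0) a9@(5,1) | pheromone: 0 0 0 9 / 0 0 0 0 / 30 0 0 0 / 0 0 0 0 / 0 0 0 0 / 0 17 0 0
t=8: a0@(0,3) a1@(5,1) a2@(5,1) a3@(2,0) a4@(2,0) a5@(2,0) a6@(2,0) a7@(0,3) a8@(2,0) a9@(5,1) | pheromone: 0 0 0 10 / 0 0 0 0 / 34 0 0 0 / 0 0 0 0 / 0 0 0 0 / 0 19 0 0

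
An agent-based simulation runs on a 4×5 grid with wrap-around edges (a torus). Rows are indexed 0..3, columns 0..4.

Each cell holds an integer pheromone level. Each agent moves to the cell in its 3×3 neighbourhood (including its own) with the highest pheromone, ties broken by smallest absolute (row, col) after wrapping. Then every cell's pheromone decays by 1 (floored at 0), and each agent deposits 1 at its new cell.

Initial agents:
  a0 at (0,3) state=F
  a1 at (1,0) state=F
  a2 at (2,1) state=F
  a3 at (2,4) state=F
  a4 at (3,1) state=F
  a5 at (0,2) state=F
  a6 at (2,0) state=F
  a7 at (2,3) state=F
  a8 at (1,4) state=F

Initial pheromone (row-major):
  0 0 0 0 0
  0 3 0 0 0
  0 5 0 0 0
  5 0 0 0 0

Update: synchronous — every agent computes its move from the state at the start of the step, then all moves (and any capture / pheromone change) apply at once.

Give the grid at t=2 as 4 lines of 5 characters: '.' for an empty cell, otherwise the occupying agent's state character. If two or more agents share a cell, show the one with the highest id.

t=1: a0@(0,2) a1@(2,1) a2@(2,1) a3@(3,0) a4@(2,1) a5@(1,1) a6@(2,1) a7@(1,2) a8@(0,0) | pheromone: 1 0 1 0 0 / 0 3 1 0 0 / 0 8 0 0 0 / 5 0 0 0 0
t=2: a0@(1,1) a1@(2,1) a2@(2,1) a3@(2,1) a4@(2,1) a5@(2,1) a6@(2,1) a7@(2,1) a8@(3,0) | pheromone: 0 0 0 0 0 / 0 3 0 0 0 / 0 14 0 0 0 / 5 0 0 0 0

.....
.F...
.F...
F....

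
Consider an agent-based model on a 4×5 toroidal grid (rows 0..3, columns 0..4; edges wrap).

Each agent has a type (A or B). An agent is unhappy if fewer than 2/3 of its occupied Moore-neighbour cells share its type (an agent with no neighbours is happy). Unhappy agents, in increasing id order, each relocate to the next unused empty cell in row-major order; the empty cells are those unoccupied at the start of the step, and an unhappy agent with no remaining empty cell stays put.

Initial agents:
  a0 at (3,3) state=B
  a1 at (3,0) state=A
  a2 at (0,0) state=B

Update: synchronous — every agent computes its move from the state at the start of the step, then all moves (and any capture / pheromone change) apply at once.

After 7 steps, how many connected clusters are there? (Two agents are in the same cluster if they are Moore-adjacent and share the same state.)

t=1: a0@(3,3):B a1@(0,1):A a2@(0,2):B
t=2: a0@(3,3):B a1@(0,0):A a2@(0,3):B
t=3: (unchanged — steady state)

2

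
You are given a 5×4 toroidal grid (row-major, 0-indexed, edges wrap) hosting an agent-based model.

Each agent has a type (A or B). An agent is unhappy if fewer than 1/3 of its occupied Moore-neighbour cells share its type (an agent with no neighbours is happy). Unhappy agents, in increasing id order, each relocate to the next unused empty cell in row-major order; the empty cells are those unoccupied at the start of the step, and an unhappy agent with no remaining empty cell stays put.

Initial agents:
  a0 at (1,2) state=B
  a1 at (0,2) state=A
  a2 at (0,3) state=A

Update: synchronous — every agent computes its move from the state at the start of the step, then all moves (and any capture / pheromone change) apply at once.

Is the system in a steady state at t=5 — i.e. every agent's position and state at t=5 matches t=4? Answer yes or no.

t=1: a0@(0,0):B a1@(0,2):A a2@(0,3):A
t=2: a0@(0,1):B a1@(0,2):A a2@(0,3):A
t=3: a0@(0,0):B a1@(0,2):A a2@(0,3):A
t=4: a0@(0,1):B a1@(0,2):A a2@(0,3):A
t=5: a0@(0,0):B a1@(0,2):A a2@(0,3):A

no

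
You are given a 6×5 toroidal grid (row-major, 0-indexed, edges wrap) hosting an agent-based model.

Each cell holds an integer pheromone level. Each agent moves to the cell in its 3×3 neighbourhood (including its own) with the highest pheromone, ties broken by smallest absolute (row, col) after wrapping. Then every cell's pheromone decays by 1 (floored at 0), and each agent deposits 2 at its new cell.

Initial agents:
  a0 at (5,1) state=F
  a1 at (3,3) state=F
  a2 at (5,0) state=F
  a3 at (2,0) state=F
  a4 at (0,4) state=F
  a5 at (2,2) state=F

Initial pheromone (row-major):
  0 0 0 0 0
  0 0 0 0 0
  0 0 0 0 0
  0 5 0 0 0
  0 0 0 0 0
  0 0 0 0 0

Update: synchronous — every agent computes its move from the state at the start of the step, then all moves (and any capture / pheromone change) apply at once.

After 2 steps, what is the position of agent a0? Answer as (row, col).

(0, 0)

t=1: a0@(0,0) a1@(2,2) a2@(0,0) a3@(3,1) a4@(0,0) a5@(3,1) | pheromone: 6 0 0 0 0 / 0 0 0 0 0 / 0 0 2 0 0 / 0 8 0 0 0 / 0 0 0 0 0 / 0 0 0 0 0
t=2: a0@(0,0) a1@(3,1) a2@(0,0) a3@(3,1) a4@(0,0) a5@(3,1) | pheromone: 11 0 0 0 0 / 0 0 0 0 0 / 0 0 1 0 0 / 0 13 0 0 0 / 0 0 0 0 0 / 0 0 0 0 0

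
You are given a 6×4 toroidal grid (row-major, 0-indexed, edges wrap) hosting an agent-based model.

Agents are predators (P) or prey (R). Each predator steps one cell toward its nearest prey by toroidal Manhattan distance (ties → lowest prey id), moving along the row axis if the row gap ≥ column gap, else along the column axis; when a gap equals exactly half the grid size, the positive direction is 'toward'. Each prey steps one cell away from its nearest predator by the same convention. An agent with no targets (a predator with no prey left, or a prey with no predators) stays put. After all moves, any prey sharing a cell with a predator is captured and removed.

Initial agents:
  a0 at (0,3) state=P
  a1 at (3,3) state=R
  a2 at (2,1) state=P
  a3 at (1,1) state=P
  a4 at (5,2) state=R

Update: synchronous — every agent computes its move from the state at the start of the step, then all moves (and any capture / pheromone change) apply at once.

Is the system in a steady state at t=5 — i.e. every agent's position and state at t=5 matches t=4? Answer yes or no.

no

t=1: a0@(5,3):P a1@(2,3):R a2@(2,2):P a3@(0,1):P a4@(4,2):R
t=2: a0@(4,3):P a1@(2,0):R a2@(2,3):P a3@(5,1):P a4@(3,2):R
t=3: a0@(3,3):P a1@(2,1):R a2@(2,0):P a3@(4,1):P a4@(2,2):R
t=4: a0@(2,3):P a1@(2,2):R a2@(2,1):P a3@(3,1):P a4@(1,2):R
t=5: a0@(2,2):P a2@(2,2):P a3@(2,1):P a4@(0,2):R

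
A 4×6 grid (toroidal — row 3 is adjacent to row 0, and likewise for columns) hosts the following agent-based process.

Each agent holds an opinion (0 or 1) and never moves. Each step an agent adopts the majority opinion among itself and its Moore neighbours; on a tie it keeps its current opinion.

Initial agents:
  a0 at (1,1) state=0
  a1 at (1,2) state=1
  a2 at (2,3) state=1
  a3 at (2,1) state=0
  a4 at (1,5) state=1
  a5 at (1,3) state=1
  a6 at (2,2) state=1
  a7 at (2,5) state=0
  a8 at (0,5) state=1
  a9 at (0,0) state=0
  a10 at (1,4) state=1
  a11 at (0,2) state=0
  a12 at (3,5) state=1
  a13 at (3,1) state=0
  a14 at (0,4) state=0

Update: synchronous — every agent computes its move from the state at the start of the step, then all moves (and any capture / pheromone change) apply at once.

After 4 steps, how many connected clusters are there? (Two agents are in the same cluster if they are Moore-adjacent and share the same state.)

t=1: a0@(1,1):0 a1@(1,2):1 a2@(2,3):1 a3@(2,1):0 a4@(1,5):1 a5@(1,3):1 a6@(2,2):1 a7@(2,5):1 a8@(0,5):1 a9@(0,0):0 a10@(1,4):1 a11@(0,2):0 a12@(3,5):0 a13@(3,1):0 a14@(0,4):1
t=2: a0@(1,1):0 a1@(1,2):1 a2@(2,3):1 a3@(2,1):0 a4@(1,5):1 a5@(1,3):1 a6@(2,2):1 a7@(2,5):1 a8@(0,5):1 a9@(0,0):0 a10@(1,4):1 a11@(0,2):0 a12@(3,5):1 a13@(3,1):0 a14@(0,4):1
t=3: (unchanged — steady state)

2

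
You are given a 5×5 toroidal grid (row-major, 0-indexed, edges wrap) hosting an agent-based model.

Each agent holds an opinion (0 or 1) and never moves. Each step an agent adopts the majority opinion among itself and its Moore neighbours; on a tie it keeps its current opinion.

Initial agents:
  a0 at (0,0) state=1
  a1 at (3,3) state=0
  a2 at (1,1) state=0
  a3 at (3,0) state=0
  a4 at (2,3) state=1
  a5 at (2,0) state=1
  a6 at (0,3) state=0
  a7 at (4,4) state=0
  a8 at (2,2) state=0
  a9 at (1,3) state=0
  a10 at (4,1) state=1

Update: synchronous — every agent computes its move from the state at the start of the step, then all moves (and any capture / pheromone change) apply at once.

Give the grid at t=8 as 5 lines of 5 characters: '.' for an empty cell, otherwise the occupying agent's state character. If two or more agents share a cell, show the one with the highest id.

1..0.
.0.0.
0.00.
0..0.
.1..0

t=1: a0@(0,0):1 a1@(3,3):0 a2@(1,1):0 a3@(3,0):0 a4@(2,3):0 a5@(2,0):0 a6@(0,3):0 a7@(4,4):0 a8@(2,2):0 a9@(1,3):0 a10@(4,1):1
t=2: (unchanged — steady state)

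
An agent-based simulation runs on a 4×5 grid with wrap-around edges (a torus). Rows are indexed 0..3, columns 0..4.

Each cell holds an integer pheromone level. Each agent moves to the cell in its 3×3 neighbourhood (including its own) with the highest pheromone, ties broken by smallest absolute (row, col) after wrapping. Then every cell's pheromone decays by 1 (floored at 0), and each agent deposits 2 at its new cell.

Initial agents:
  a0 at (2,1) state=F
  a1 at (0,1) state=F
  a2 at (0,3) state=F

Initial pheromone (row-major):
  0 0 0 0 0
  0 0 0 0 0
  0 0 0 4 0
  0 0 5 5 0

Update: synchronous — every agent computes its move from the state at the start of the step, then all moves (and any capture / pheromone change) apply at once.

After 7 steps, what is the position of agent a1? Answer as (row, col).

t=1: a0@(3,2) a1@(3,2) a2@(3,2) | pheromone: 0 0 0 0 0 / 0 0 0 0 0 / 0 0 0 3 0 / 0 0 10 4 0
t=2: a0@(3,2) a1@(3,2) a2@(3,2) | pheromone: 0 0 0 0 0 / 0 0 0 0 0 / 0 0 0 2 0 / 0 0 15 3 0
t=3: a0@(3,2) a1@(3,2) a2@(3,2) | pheromone: 0 0 0 0 0 / 0 0 0 0 0 / 0 0 0 1 0 / 0 0 20 2 0
t=4: a0@(3,2) a1@(3,2) a2@(3,2) | pheromone: 0 0 0 0 0 / 0 0 0 0 0 / 0 0 0 0 0 / 0 0 25 1 0
t=5: a0@(3,2) a1@(3,2) a2@(3,2) | pheromone: 0 0 0 0 0 / 0 0 0 0 0 / 0 0 0 0 0 / 0 0 30 0 0
t=6: a0@(3,2) a1@(3,2) a2@(3,2) | pheromone: 0 0 0 0 0 / 0 0 0 0 0 / 0 0 0 0 0 / 0 0 35 0 0
t=7: a0@(3,2) a1@(3,2) a2@(3,2) | pheromone: 0 0 0 0 0 / 0 0 0 0 0 / 0 0 0 0 0 / 0 0 40 0 0

(3, 2)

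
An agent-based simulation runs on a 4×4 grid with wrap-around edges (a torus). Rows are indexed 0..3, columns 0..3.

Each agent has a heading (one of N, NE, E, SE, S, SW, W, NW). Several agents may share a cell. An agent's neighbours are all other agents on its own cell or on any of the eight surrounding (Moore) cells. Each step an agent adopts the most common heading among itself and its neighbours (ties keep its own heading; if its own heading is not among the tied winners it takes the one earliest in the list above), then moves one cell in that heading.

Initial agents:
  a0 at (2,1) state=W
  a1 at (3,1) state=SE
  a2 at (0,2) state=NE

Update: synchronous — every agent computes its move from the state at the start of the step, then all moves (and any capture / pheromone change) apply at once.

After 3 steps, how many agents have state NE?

1

t=1: a0@(2,0):W a1@(0,2):SE a2@(3,3):NE
t=2: a0@(2,3):W a1@(1,3):SE a2@(2,0):NE
t=3: a0@(2,2):W a1@(2,0):SE a2@(1,1):NE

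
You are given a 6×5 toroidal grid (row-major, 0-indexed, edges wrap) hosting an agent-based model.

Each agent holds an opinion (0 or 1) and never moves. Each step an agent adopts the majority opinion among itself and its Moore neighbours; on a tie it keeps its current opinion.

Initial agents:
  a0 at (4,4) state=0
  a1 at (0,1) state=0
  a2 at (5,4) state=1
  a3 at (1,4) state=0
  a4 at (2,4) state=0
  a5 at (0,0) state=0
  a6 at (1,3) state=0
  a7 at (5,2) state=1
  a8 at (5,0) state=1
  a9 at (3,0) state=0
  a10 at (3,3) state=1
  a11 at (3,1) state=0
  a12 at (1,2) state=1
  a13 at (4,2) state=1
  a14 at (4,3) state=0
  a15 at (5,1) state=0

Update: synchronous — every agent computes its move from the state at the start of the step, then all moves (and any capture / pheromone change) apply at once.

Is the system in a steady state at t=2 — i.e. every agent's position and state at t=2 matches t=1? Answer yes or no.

no

t=1: a0@(4,4):0 a1@(0,1):0 a2@(5,4):0 a3@(1,4):0 a4@(2,4):0 a5@(0,0):0 a6@(1,3):0 a7@(5,2):0 a8@(5,0):0 a9@(3,0):0 a10@(3,3):0 a11@(3,1):0 a12@(1,2):0 a13@(4,2):1 a14@(4,3):1 a15@(5,1):0
t=2: a0@(4,4):0 a1@(0,1):0 a2@(5,4):0 a3@(1,4):0 a4@(2,4):0 a5@(0,0):0 a6@(1,3):0 a7@(5,2):0 a8@(5,0):0 a9@(3,0):0 a10@(3,3):0 a11@(3,1):0 a12@(1,2):0 a13@(4,2):0 a14@(4,3):0 a15@(5,1):0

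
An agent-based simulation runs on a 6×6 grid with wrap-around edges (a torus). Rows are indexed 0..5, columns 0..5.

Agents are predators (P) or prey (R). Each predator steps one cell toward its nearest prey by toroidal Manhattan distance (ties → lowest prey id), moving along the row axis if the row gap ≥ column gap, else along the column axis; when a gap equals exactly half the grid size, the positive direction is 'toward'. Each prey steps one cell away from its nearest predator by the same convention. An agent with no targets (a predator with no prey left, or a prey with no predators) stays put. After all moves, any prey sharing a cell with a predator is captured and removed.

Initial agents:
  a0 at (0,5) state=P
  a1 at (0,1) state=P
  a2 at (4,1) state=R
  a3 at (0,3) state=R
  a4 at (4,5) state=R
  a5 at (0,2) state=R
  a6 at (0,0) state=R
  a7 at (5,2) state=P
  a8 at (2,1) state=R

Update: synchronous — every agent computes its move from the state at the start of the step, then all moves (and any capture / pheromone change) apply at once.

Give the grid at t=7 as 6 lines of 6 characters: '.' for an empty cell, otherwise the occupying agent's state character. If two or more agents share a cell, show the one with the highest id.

PRPR..
......
......
.R...R
......
......

t=1: a0@(0,0):P a1@(0,2):P a2@(3,1):R a4@(3,5):R a5@(0,3):R a6@(0,1):R a7@(0,2):P a8@(3,1):R
t=2: a0@(0,1):P a1@(0,3):P a2@(2,1):R a4@(2,5):R a5@(0,4):R a6@(0,2):R a7@(0,3):P a8@(2,1):R
t=3: a0@(0,2):P a1@(0,4):P a2@(3,1):R a4@(3,5):R a5@(0,5):R a6@(0,3):R a7@(0,4):P a8@(3,1):R
t=4: a0@(0,3):P a1@(0,5):P a2@(2,1):R a4@(2,5):R a5@(0,0):R a6@(0,4):R a7@(0,5):P a8@(2,1):R
t=5: a0@(0,4):P a1@(0,0):P a2@(3,1):R a4@(3,5):R a5@(0,1):R a6@(0,5):R a7@(0,0):P a8@(3,1):R
t=6: a0@(0,5):P a1@(0,1):P a2@(2,1):R a4@(2,5):R a5@(0,2):R a6@(0,0):R a7@(0,1):P a8@(2,1):R
t=7: a0@(0,0):P a1@(0,2):P a2@(3,1):R a4@(3,5):R a5@(0,3):R a6@(0,1):R a7@(0,2):P a8@(3,1):R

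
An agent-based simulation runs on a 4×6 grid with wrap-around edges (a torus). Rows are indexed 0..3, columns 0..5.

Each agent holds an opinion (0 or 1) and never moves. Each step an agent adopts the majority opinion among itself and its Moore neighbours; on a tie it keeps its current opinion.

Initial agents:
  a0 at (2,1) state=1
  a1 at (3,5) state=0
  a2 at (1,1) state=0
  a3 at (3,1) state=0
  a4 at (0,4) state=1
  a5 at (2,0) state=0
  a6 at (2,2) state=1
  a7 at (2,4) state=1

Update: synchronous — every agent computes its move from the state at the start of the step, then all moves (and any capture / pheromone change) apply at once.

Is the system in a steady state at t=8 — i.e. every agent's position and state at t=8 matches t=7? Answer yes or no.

yes

t=1: a0@(2,1):0 a1@(3,5):0 a2@(1,1):0 a3@(3,1):0 a4@(0,4):1 a5@(2,0):0 a6@(2,2):1 a7@(2,4):1
t=2: a0@(2,1):0 a1@(3,5):0 a2@(1,1):0 a3@(3,1):0 a4@(0,4):1 a5@(2,0):0 a6@(2,2):0 a7@(2,4):1
t=3: (unchanged — steady state)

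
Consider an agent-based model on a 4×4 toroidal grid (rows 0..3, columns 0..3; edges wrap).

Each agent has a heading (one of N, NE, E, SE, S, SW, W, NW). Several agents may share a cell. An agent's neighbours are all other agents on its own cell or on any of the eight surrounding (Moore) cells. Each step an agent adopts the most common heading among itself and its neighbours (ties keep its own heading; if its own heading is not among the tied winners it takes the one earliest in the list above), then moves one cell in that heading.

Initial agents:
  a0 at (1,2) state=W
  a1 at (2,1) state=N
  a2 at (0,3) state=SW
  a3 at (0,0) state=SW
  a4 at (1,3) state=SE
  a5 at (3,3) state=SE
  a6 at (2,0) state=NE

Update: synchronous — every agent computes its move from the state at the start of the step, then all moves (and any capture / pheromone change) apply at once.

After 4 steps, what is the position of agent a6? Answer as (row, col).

t=1: a0@(1,1):W a1@(1,1):N a2@(1,2):SW a3@(1,3):SW a4@(2,2):SW a5@(0,2):SW a6@(3,1):SE
t=2: a0@(2,0):SW a1@(2,0):SW a2@(2,1):SW a3@(2,2):SW a4@(3,1):SW a5@(1,1):SW a6@(0,0):SW
t=3: a0@(3,3):SW a1@(3,3):SW a2@(3,0):SW a3@(3,1):SW a4@(0,0):SW a5@(2,0):SW a6@(1,3):SW
t=4: a0@(0,2):SW a1@(0,2):SW a2@(0,3):SW a3@(0,0):SW a4@(1,3):SW a5@(3,3):SW a6@(2,2):SW

(2, 2)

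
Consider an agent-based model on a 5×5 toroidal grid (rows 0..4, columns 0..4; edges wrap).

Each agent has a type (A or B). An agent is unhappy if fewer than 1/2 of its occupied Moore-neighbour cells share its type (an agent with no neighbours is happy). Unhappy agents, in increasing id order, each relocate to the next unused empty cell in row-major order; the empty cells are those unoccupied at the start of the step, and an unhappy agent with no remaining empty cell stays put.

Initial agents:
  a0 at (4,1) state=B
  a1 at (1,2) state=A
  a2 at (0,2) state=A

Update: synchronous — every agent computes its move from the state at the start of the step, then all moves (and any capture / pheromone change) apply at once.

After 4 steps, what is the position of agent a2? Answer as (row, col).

(0, 2)

t=1: a0@(0,0):B a1@(1,2):A a2@(0,2):A
t=2: (unchanged — steady state)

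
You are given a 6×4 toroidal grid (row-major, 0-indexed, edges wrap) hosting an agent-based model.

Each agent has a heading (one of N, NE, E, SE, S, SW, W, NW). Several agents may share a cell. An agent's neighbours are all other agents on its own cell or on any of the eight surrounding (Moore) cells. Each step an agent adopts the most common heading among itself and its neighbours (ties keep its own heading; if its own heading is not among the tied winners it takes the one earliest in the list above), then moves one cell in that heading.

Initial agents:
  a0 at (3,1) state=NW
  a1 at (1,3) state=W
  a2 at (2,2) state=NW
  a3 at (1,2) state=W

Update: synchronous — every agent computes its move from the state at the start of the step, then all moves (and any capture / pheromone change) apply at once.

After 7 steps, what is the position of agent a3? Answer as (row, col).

t=1: a0@(2,0):NW a1@(1,2):W a2@(1,1):NW a3@(1,1):W
t=2: a0@(1,3):NW a1@(1,1):W a2@(0,0):NW a3@(1,0):W
t=3: a0@(0,2):NW a1@(1,0):W a2@(5,3):NW a3@(1,3):W
t=4: a0@(5,1):NW a1@(1,3):W a2@(4,2):NW a3@(1,2):W
t=5: a0@(4,0):NW a1@(1,2):W a2@(3,1):NW a3@(1,1):W
t=6: a0@(3,3):NW a1@(1,1):W a2@(2,0):NW a3@(1,0):W
t=7: a0@(2,2):NW a1@(1,0):W a2@(1,3):NW a3@(1,3):W

(1, 3)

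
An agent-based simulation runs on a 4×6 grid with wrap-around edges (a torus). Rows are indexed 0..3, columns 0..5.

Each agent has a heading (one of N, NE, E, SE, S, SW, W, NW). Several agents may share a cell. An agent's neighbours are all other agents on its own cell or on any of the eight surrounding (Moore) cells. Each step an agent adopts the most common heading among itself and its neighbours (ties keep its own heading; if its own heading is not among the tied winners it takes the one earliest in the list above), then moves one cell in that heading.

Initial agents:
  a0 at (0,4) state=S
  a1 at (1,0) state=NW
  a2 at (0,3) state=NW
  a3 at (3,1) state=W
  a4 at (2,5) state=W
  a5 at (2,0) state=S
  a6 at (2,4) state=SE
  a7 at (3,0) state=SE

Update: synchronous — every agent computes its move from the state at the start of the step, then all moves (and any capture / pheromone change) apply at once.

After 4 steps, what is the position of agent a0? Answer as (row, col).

(2, 2)

t=1: a0@(1,4):S a1@(0,5):NW a2@(3,2):NW a3@(3,0):W a4@(3,0):SE a5@(2,5):W a6@(3,5):SE a7@(3,5):W
t=2: a0@(2,4):S a1@(1,0):SE a2@(2,1):NW a3@(3,5):W a4@(3,5):W a5@(2,4):W a6@(3,4):W a7@(3,4):W
t=3: a0@(2,3):W a1@(2,1):SE a2@(1,0):NW a3@(3,4):W a4@(3,4):W a5@(2,3):W a6@(3,3):W a7@(3,3):W
t=4: a0@(2,2):W a1@(3,2):SE a2@(0,5):NW a3@(3,3):W a4@(3,3):W a5@(2,2):W a6@(3,2):W a7@(3,2):W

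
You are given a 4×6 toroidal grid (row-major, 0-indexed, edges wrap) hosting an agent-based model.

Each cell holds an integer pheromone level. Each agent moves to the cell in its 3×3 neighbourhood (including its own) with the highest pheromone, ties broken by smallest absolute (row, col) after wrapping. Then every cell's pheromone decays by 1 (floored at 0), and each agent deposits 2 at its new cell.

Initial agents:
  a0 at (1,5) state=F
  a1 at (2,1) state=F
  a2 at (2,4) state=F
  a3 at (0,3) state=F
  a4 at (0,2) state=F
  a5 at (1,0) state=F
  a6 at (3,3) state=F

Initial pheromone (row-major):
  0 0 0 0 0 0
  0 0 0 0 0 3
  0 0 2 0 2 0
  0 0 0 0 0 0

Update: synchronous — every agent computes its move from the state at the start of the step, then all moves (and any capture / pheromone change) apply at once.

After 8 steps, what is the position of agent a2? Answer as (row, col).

(1, 5)

t=1: a0@(1,5) a1@(2,2) a2@(1,5) a3@(0,2) a4@(0,1) a5@(1,5) a6@(2,2) | pheromone: 0 2 2 0 0 0 / 0 0 0 0 0 8 / 0 0 5 0 1 0 / 0 0 0 0 0 0
t=2: a0@(1,5) a1@(2,2) a2@(1,5) a3@(0,1) a4@(0,1) a5@(1,5) a6@(2,2) | pheromone: 0 5 1 0 0 0 / 0 0 0 0 0 13 / 0 0 8 0 0 0 / 0 0 0 0 0 0
t=3: a0@(1,5) a1@(2,2) a2@(1,5) a3@(0,1) a4@(0,1) a5@(1,5) a6@(2,2) | pheromone: 0 8 0 0 0 0 / 0 0 0 0 0 18 / 0 0 11 0 0 0 / 0 0 0 0 0 0
t=4: a0@(1,5) a1@(2,2) a2@(1,5) a3@(0,1) a4@(0,1) a5@(1,5) a6@(2,2) | pheromone: 0 11 0 0 0 0 / 0 0 0 0 0 23 / 0 0 14 0 0 0 / 0 0 0 0 0 0
t=5: a0@(1,5) a1@(2,2) a2@(1,5) a3@(0,1) a4@(0,1) a5@(1,5) a6@(2,2) | pheromone: 0 14 0 0 0 0 / 0 0 0 0 0 28 / 0 0 17 0 0 0 / 0 0 0 0 0 0
t=6: a0@(1,5) a1@(2,2) a2@(1,5) a3@(0,1) a4@(0,1) a5@(1,5) a6@(2,2) | pheromone: 0 17 0 0 0 0 / 0 0 0 0 0 33 / 0 0 20 0 0 0 / 0 0 0 0 0 0
t=7: a0@(1,5) a1@(2,2) a2@(1,5) a3@(0,1) a4@(0,1) a5@(1,5) a6@(2,2) | pheromone: 0 20 0 0 0 0 / 0 0 0 0 0 38 / 0 0 23 0 0 0 / 0 0 0 0 0 0
t=8: a0@(1,5) a1@(2,2) a2@(1,5) a3@(0,1) a4@(0,1) a5@(1,5) a6@(2,2) | pheromone: 0 23 0 0 0 0 / 0 0 0 0 0 43 / 0 0 26 0 0 0 / 0 0 0 0 0 0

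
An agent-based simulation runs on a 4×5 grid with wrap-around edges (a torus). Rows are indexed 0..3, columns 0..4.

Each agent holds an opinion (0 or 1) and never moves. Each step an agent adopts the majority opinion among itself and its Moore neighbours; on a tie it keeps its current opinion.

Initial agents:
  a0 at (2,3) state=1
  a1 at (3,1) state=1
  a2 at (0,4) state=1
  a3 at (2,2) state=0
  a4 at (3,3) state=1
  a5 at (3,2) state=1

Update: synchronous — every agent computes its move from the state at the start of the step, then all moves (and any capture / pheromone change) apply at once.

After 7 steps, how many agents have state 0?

0

t=1: a0@(2,3):1 a1@(3,1):1 a2@(0,4):1 a3@(2,2):1 a4@(3,3):1 a5@(3,2):1
t=2: (unchanged — steady state)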